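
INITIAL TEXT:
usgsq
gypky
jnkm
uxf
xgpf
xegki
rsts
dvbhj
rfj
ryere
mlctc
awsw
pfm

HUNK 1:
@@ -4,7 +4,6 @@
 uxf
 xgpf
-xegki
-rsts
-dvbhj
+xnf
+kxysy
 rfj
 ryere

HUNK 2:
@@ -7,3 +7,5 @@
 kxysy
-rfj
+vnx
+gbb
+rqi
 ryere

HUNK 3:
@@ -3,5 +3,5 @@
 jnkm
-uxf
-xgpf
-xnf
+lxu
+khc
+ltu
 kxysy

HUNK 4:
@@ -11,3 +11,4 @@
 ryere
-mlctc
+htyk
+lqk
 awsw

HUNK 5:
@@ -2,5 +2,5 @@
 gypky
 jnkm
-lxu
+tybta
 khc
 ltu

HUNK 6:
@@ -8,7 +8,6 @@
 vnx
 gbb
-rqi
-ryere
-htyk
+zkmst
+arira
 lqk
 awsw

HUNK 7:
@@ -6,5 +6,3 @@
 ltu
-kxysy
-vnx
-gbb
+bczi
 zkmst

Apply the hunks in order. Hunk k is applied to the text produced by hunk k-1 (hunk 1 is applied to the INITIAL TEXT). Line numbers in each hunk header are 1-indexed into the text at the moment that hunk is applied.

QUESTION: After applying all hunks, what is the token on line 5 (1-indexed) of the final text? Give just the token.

Answer: khc

Derivation:
Hunk 1: at line 4 remove [xegki,rsts,dvbhj] add [xnf,kxysy] -> 12 lines: usgsq gypky jnkm uxf xgpf xnf kxysy rfj ryere mlctc awsw pfm
Hunk 2: at line 7 remove [rfj] add [vnx,gbb,rqi] -> 14 lines: usgsq gypky jnkm uxf xgpf xnf kxysy vnx gbb rqi ryere mlctc awsw pfm
Hunk 3: at line 3 remove [uxf,xgpf,xnf] add [lxu,khc,ltu] -> 14 lines: usgsq gypky jnkm lxu khc ltu kxysy vnx gbb rqi ryere mlctc awsw pfm
Hunk 4: at line 11 remove [mlctc] add [htyk,lqk] -> 15 lines: usgsq gypky jnkm lxu khc ltu kxysy vnx gbb rqi ryere htyk lqk awsw pfm
Hunk 5: at line 2 remove [lxu] add [tybta] -> 15 lines: usgsq gypky jnkm tybta khc ltu kxysy vnx gbb rqi ryere htyk lqk awsw pfm
Hunk 6: at line 8 remove [rqi,ryere,htyk] add [zkmst,arira] -> 14 lines: usgsq gypky jnkm tybta khc ltu kxysy vnx gbb zkmst arira lqk awsw pfm
Hunk 7: at line 6 remove [kxysy,vnx,gbb] add [bczi] -> 12 lines: usgsq gypky jnkm tybta khc ltu bczi zkmst arira lqk awsw pfm
Final line 5: khc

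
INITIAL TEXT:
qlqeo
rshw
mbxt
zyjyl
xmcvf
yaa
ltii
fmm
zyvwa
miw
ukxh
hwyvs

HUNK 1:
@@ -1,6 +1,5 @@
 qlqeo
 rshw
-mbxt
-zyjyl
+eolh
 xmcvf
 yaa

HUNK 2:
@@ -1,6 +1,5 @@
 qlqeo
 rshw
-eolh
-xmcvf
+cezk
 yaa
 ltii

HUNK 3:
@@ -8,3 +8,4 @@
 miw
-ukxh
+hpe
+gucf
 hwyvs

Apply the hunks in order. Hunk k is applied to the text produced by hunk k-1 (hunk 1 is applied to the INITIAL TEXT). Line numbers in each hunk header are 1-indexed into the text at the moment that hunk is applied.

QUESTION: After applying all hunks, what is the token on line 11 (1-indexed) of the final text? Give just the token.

Answer: hwyvs

Derivation:
Hunk 1: at line 1 remove [mbxt,zyjyl] add [eolh] -> 11 lines: qlqeo rshw eolh xmcvf yaa ltii fmm zyvwa miw ukxh hwyvs
Hunk 2: at line 1 remove [eolh,xmcvf] add [cezk] -> 10 lines: qlqeo rshw cezk yaa ltii fmm zyvwa miw ukxh hwyvs
Hunk 3: at line 8 remove [ukxh] add [hpe,gucf] -> 11 lines: qlqeo rshw cezk yaa ltii fmm zyvwa miw hpe gucf hwyvs
Final line 11: hwyvs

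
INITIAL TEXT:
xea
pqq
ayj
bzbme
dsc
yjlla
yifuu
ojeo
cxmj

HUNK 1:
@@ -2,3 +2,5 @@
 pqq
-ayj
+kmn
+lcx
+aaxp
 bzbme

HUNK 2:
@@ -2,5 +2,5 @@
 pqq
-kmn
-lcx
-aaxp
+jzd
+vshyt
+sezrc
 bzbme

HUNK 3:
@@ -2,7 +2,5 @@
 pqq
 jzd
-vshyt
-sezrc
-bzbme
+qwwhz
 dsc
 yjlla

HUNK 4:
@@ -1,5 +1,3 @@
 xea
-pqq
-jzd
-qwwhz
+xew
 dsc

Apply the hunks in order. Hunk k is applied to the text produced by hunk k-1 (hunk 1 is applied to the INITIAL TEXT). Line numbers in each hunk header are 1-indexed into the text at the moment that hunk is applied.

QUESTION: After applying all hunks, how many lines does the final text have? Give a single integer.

Answer: 7

Derivation:
Hunk 1: at line 2 remove [ayj] add [kmn,lcx,aaxp] -> 11 lines: xea pqq kmn lcx aaxp bzbme dsc yjlla yifuu ojeo cxmj
Hunk 2: at line 2 remove [kmn,lcx,aaxp] add [jzd,vshyt,sezrc] -> 11 lines: xea pqq jzd vshyt sezrc bzbme dsc yjlla yifuu ojeo cxmj
Hunk 3: at line 2 remove [vshyt,sezrc,bzbme] add [qwwhz] -> 9 lines: xea pqq jzd qwwhz dsc yjlla yifuu ojeo cxmj
Hunk 4: at line 1 remove [pqq,jzd,qwwhz] add [xew] -> 7 lines: xea xew dsc yjlla yifuu ojeo cxmj
Final line count: 7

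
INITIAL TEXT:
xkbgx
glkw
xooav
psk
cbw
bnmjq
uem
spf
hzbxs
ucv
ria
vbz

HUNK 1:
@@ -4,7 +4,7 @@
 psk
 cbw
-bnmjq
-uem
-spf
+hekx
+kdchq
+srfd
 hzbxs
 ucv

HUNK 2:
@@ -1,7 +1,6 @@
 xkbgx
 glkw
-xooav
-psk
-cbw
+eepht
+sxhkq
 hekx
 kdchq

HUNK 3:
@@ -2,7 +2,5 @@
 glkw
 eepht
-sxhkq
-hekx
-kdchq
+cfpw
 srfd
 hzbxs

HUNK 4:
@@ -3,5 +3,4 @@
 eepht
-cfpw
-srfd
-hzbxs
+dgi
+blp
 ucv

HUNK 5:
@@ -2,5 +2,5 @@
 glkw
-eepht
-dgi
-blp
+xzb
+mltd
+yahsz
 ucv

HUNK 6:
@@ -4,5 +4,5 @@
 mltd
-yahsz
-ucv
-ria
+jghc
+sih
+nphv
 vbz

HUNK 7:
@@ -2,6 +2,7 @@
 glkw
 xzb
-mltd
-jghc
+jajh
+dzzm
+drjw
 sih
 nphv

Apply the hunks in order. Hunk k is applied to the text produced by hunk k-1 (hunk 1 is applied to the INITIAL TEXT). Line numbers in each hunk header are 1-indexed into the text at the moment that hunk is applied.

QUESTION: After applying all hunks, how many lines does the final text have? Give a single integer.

Answer: 9

Derivation:
Hunk 1: at line 4 remove [bnmjq,uem,spf] add [hekx,kdchq,srfd] -> 12 lines: xkbgx glkw xooav psk cbw hekx kdchq srfd hzbxs ucv ria vbz
Hunk 2: at line 1 remove [xooav,psk,cbw] add [eepht,sxhkq] -> 11 lines: xkbgx glkw eepht sxhkq hekx kdchq srfd hzbxs ucv ria vbz
Hunk 3: at line 2 remove [sxhkq,hekx,kdchq] add [cfpw] -> 9 lines: xkbgx glkw eepht cfpw srfd hzbxs ucv ria vbz
Hunk 4: at line 3 remove [cfpw,srfd,hzbxs] add [dgi,blp] -> 8 lines: xkbgx glkw eepht dgi blp ucv ria vbz
Hunk 5: at line 2 remove [eepht,dgi,blp] add [xzb,mltd,yahsz] -> 8 lines: xkbgx glkw xzb mltd yahsz ucv ria vbz
Hunk 6: at line 4 remove [yahsz,ucv,ria] add [jghc,sih,nphv] -> 8 lines: xkbgx glkw xzb mltd jghc sih nphv vbz
Hunk 7: at line 2 remove [mltd,jghc] add [jajh,dzzm,drjw] -> 9 lines: xkbgx glkw xzb jajh dzzm drjw sih nphv vbz
Final line count: 9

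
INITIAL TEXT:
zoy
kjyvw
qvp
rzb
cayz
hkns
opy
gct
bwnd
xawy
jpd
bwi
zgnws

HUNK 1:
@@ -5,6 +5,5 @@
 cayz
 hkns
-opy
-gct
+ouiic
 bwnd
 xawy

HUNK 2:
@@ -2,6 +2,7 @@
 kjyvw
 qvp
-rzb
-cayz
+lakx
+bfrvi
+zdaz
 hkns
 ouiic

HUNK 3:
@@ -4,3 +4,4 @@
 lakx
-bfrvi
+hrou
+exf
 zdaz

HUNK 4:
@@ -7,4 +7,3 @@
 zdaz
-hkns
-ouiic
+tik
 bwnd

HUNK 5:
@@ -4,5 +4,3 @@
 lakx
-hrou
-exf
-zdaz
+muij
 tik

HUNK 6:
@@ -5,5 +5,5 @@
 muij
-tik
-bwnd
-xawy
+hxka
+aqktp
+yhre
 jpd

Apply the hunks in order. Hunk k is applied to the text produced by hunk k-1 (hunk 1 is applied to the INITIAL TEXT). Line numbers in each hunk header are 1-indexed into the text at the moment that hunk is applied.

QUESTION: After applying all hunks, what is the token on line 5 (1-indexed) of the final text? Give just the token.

Hunk 1: at line 5 remove [opy,gct] add [ouiic] -> 12 lines: zoy kjyvw qvp rzb cayz hkns ouiic bwnd xawy jpd bwi zgnws
Hunk 2: at line 2 remove [rzb,cayz] add [lakx,bfrvi,zdaz] -> 13 lines: zoy kjyvw qvp lakx bfrvi zdaz hkns ouiic bwnd xawy jpd bwi zgnws
Hunk 3: at line 4 remove [bfrvi] add [hrou,exf] -> 14 lines: zoy kjyvw qvp lakx hrou exf zdaz hkns ouiic bwnd xawy jpd bwi zgnws
Hunk 4: at line 7 remove [hkns,ouiic] add [tik] -> 13 lines: zoy kjyvw qvp lakx hrou exf zdaz tik bwnd xawy jpd bwi zgnws
Hunk 5: at line 4 remove [hrou,exf,zdaz] add [muij] -> 11 lines: zoy kjyvw qvp lakx muij tik bwnd xawy jpd bwi zgnws
Hunk 6: at line 5 remove [tik,bwnd,xawy] add [hxka,aqktp,yhre] -> 11 lines: zoy kjyvw qvp lakx muij hxka aqktp yhre jpd bwi zgnws
Final line 5: muij

Answer: muij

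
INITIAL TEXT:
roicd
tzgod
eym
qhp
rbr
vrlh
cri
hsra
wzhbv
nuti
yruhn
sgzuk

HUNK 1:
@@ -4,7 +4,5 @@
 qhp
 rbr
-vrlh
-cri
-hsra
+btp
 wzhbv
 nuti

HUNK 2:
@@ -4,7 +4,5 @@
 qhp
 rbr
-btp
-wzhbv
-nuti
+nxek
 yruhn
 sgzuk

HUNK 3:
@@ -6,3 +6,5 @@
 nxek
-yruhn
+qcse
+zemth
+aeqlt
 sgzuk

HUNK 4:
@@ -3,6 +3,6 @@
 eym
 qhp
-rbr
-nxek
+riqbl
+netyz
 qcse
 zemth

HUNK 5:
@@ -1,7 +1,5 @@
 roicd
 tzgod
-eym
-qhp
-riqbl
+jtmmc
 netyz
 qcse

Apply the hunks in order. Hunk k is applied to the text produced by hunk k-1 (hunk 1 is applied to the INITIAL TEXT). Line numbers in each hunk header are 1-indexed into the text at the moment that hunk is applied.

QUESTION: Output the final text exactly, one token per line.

Hunk 1: at line 4 remove [vrlh,cri,hsra] add [btp] -> 10 lines: roicd tzgod eym qhp rbr btp wzhbv nuti yruhn sgzuk
Hunk 2: at line 4 remove [btp,wzhbv,nuti] add [nxek] -> 8 lines: roicd tzgod eym qhp rbr nxek yruhn sgzuk
Hunk 3: at line 6 remove [yruhn] add [qcse,zemth,aeqlt] -> 10 lines: roicd tzgod eym qhp rbr nxek qcse zemth aeqlt sgzuk
Hunk 4: at line 3 remove [rbr,nxek] add [riqbl,netyz] -> 10 lines: roicd tzgod eym qhp riqbl netyz qcse zemth aeqlt sgzuk
Hunk 5: at line 1 remove [eym,qhp,riqbl] add [jtmmc] -> 8 lines: roicd tzgod jtmmc netyz qcse zemth aeqlt sgzuk

Answer: roicd
tzgod
jtmmc
netyz
qcse
zemth
aeqlt
sgzuk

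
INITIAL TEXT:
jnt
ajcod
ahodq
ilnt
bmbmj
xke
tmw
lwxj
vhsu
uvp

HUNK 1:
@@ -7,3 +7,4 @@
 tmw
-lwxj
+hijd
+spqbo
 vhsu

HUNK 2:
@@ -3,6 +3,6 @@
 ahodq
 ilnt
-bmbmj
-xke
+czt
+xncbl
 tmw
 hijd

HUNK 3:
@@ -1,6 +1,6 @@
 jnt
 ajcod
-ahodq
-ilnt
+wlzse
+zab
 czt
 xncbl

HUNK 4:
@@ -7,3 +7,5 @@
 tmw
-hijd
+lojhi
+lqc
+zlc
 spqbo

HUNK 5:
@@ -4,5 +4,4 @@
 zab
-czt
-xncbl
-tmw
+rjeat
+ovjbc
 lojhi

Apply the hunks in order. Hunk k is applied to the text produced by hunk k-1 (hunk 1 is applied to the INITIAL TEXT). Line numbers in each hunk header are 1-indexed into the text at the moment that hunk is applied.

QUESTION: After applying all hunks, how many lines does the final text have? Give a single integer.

Answer: 12

Derivation:
Hunk 1: at line 7 remove [lwxj] add [hijd,spqbo] -> 11 lines: jnt ajcod ahodq ilnt bmbmj xke tmw hijd spqbo vhsu uvp
Hunk 2: at line 3 remove [bmbmj,xke] add [czt,xncbl] -> 11 lines: jnt ajcod ahodq ilnt czt xncbl tmw hijd spqbo vhsu uvp
Hunk 3: at line 1 remove [ahodq,ilnt] add [wlzse,zab] -> 11 lines: jnt ajcod wlzse zab czt xncbl tmw hijd spqbo vhsu uvp
Hunk 4: at line 7 remove [hijd] add [lojhi,lqc,zlc] -> 13 lines: jnt ajcod wlzse zab czt xncbl tmw lojhi lqc zlc spqbo vhsu uvp
Hunk 5: at line 4 remove [czt,xncbl,tmw] add [rjeat,ovjbc] -> 12 lines: jnt ajcod wlzse zab rjeat ovjbc lojhi lqc zlc spqbo vhsu uvp
Final line count: 12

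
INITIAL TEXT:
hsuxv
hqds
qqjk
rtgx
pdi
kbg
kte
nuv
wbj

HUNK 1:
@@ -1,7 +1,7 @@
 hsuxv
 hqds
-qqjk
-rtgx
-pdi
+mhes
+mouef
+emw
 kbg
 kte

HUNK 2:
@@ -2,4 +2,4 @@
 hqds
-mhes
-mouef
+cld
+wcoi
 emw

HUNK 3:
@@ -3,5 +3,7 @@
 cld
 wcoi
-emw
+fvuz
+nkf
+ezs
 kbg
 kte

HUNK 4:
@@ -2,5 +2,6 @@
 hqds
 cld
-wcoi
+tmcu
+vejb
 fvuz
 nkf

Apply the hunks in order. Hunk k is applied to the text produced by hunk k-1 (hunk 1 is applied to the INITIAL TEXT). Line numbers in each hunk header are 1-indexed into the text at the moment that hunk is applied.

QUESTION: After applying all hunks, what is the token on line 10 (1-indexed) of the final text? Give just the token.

Hunk 1: at line 1 remove [qqjk,rtgx,pdi] add [mhes,mouef,emw] -> 9 lines: hsuxv hqds mhes mouef emw kbg kte nuv wbj
Hunk 2: at line 2 remove [mhes,mouef] add [cld,wcoi] -> 9 lines: hsuxv hqds cld wcoi emw kbg kte nuv wbj
Hunk 3: at line 3 remove [emw] add [fvuz,nkf,ezs] -> 11 lines: hsuxv hqds cld wcoi fvuz nkf ezs kbg kte nuv wbj
Hunk 4: at line 2 remove [wcoi] add [tmcu,vejb] -> 12 lines: hsuxv hqds cld tmcu vejb fvuz nkf ezs kbg kte nuv wbj
Final line 10: kte

Answer: kte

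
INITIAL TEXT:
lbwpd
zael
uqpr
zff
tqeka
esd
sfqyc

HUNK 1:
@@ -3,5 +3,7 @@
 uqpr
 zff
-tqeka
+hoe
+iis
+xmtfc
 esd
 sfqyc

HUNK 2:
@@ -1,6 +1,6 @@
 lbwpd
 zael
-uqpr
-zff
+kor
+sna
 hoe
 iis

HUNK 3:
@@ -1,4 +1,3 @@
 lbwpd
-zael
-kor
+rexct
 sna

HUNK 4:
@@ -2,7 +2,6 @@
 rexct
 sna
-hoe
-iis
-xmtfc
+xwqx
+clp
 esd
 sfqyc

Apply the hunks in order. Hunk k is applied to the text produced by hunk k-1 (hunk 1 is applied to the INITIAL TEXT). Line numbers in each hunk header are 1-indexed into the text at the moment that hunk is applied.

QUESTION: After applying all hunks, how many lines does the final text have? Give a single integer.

Answer: 7

Derivation:
Hunk 1: at line 3 remove [tqeka] add [hoe,iis,xmtfc] -> 9 lines: lbwpd zael uqpr zff hoe iis xmtfc esd sfqyc
Hunk 2: at line 1 remove [uqpr,zff] add [kor,sna] -> 9 lines: lbwpd zael kor sna hoe iis xmtfc esd sfqyc
Hunk 3: at line 1 remove [zael,kor] add [rexct] -> 8 lines: lbwpd rexct sna hoe iis xmtfc esd sfqyc
Hunk 4: at line 2 remove [hoe,iis,xmtfc] add [xwqx,clp] -> 7 lines: lbwpd rexct sna xwqx clp esd sfqyc
Final line count: 7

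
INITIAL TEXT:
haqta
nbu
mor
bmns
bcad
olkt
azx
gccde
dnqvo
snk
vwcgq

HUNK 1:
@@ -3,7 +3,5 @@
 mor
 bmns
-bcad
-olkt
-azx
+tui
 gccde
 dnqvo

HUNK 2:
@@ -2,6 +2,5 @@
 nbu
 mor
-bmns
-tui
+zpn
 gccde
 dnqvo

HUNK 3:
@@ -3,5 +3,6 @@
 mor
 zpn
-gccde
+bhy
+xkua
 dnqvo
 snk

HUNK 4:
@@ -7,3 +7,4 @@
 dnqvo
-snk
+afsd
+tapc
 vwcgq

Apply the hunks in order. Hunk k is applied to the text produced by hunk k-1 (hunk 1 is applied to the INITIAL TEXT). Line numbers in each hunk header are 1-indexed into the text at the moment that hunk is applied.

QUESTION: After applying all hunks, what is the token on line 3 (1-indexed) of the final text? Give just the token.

Answer: mor

Derivation:
Hunk 1: at line 3 remove [bcad,olkt,azx] add [tui] -> 9 lines: haqta nbu mor bmns tui gccde dnqvo snk vwcgq
Hunk 2: at line 2 remove [bmns,tui] add [zpn] -> 8 lines: haqta nbu mor zpn gccde dnqvo snk vwcgq
Hunk 3: at line 3 remove [gccde] add [bhy,xkua] -> 9 lines: haqta nbu mor zpn bhy xkua dnqvo snk vwcgq
Hunk 4: at line 7 remove [snk] add [afsd,tapc] -> 10 lines: haqta nbu mor zpn bhy xkua dnqvo afsd tapc vwcgq
Final line 3: mor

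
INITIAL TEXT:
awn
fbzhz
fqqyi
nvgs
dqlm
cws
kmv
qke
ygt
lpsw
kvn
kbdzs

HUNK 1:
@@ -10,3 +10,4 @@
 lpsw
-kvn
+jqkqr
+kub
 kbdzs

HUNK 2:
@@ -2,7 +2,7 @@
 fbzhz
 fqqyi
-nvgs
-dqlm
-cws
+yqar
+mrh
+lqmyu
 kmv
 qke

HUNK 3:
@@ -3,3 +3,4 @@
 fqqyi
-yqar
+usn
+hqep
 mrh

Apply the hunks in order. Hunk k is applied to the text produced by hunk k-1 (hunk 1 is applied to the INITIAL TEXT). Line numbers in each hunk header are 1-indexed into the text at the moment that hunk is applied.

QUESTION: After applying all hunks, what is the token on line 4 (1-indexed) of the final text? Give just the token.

Hunk 1: at line 10 remove [kvn] add [jqkqr,kub] -> 13 lines: awn fbzhz fqqyi nvgs dqlm cws kmv qke ygt lpsw jqkqr kub kbdzs
Hunk 2: at line 2 remove [nvgs,dqlm,cws] add [yqar,mrh,lqmyu] -> 13 lines: awn fbzhz fqqyi yqar mrh lqmyu kmv qke ygt lpsw jqkqr kub kbdzs
Hunk 3: at line 3 remove [yqar] add [usn,hqep] -> 14 lines: awn fbzhz fqqyi usn hqep mrh lqmyu kmv qke ygt lpsw jqkqr kub kbdzs
Final line 4: usn

Answer: usn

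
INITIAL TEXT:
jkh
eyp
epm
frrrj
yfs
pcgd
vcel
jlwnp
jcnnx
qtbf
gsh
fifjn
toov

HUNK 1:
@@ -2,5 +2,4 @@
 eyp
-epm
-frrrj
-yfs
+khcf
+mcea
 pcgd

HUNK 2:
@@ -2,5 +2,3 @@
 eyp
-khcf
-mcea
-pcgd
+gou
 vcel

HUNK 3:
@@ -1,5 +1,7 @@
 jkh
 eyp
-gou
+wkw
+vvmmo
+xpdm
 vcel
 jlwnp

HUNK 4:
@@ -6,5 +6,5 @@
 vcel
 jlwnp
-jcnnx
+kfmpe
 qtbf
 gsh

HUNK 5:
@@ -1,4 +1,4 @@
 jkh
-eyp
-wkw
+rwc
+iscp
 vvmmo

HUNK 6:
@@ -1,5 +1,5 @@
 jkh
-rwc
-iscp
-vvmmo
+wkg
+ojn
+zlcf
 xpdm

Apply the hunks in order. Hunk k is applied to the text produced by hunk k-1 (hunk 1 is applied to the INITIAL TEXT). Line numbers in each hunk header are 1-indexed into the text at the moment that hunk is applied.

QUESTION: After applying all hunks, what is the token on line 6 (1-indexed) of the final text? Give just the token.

Hunk 1: at line 2 remove [epm,frrrj,yfs] add [khcf,mcea] -> 12 lines: jkh eyp khcf mcea pcgd vcel jlwnp jcnnx qtbf gsh fifjn toov
Hunk 2: at line 2 remove [khcf,mcea,pcgd] add [gou] -> 10 lines: jkh eyp gou vcel jlwnp jcnnx qtbf gsh fifjn toov
Hunk 3: at line 1 remove [gou] add [wkw,vvmmo,xpdm] -> 12 lines: jkh eyp wkw vvmmo xpdm vcel jlwnp jcnnx qtbf gsh fifjn toov
Hunk 4: at line 6 remove [jcnnx] add [kfmpe] -> 12 lines: jkh eyp wkw vvmmo xpdm vcel jlwnp kfmpe qtbf gsh fifjn toov
Hunk 5: at line 1 remove [eyp,wkw] add [rwc,iscp] -> 12 lines: jkh rwc iscp vvmmo xpdm vcel jlwnp kfmpe qtbf gsh fifjn toov
Hunk 6: at line 1 remove [rwc,iscp,vvmmo] add [wkg,ojn,zlcf] -> 12 lines: jkh wkg ojn zlcf xpdm vcel jlwnp kfmpe qtbf gsh fifjn toov
Final line 6: vcel

Answer: vcel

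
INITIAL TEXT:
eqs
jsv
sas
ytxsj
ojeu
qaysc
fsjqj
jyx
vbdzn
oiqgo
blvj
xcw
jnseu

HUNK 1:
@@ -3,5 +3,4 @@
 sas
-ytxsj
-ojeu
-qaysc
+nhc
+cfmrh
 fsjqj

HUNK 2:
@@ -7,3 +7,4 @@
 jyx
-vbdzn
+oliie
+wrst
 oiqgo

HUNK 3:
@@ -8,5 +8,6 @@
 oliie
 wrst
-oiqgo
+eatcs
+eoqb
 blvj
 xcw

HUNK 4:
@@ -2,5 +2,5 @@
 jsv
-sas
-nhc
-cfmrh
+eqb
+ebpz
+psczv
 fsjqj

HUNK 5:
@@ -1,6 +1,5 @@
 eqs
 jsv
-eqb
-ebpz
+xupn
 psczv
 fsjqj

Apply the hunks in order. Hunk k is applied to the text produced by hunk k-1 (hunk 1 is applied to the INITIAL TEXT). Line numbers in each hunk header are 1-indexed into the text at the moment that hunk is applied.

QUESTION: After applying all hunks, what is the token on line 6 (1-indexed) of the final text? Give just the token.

Hunk 1: at line 3 remove [ytxsj,ojeu,qaysc] add [nhc,cfmrh] -> 12 lines: eqs jsv sas nhc cfmrh fsjqj jyx vbdzn oiqgo blvj xcw jnseu
Hunk 2: at line 7 remove [vbdzn] add [oliie,wrst] -> 13 lines: eqs jsv sas nhc cfmrh fsjqj jyx oliie wrst oiqgo blvj xcw jnseu
Hunk 3: at line 8 remove [oiqgo] add [eatcs,eoqb] -> 14 lines: eqs jsv sas nhc cfmrh fsjqj jyx oliie wrst eatcs eoqb blvj xcw jnseu
Hunk 4: at line 2 remove [sas,nhc,cfmrh] add [eqb,ebpz,psczv] -> 14 lines: eqs jsv eqb ebpz psczv fsjqj jyx oliie wrst eatcs eoqb blvj xcw jnseu
Hunk 5: at line 1 remove [eqb,ebpz] add [xupn] -> 13 lines: eqs jsv xupn psczv fsjqj jyx oliie wrst eatcs eoqb blvj xcw jnseu
Final line 6: jyx

Answer: jyx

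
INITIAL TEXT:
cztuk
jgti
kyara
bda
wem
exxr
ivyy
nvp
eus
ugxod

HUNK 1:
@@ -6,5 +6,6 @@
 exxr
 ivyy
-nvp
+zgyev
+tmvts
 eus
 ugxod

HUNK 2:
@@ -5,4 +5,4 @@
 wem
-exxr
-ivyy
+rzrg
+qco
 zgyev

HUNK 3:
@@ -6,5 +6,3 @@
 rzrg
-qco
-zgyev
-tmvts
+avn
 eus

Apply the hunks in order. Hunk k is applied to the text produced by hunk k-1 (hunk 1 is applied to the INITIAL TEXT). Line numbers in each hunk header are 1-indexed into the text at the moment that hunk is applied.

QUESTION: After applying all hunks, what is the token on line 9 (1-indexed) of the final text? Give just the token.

Answer: ugxod

Derivation:
Hunk 1: at line 6 remove [nvp] add [zgyev,tmvts] -> 11 lines: cztuk jgti kyara bda wem exxr ivyy zgyev tmvts eus ugxod
Hunk 2: at line 5 remove [exxr,ivyy] add [rzrg,qco] -> 11 lines: cztuk jgti kyara bda wem rzrg qco zgyev tmvts eus ugxod
Hunk 3: at line 6 remove [qco,zgyev,tmvts] add [avn] -> 9 lines: cztuk jgti kyara bda wem rzrg avn eus ugxod
Final line 9: ugxod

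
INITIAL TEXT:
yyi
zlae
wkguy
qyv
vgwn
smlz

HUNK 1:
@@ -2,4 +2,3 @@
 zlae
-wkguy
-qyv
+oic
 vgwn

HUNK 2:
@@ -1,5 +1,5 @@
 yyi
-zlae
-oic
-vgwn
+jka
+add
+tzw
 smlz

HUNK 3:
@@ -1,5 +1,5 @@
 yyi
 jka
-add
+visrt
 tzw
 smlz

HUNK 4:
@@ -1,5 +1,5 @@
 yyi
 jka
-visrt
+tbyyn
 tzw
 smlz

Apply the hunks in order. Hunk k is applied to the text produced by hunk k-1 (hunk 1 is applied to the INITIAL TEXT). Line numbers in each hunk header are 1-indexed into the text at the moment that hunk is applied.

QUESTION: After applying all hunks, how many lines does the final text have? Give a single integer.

Hunk 1: at line 2 remove [wkguy,qyv] add [oic] -> 5 lines: yyi zlae oic vgwn smlz
Hunk 2: at line 1 remove [zlae,oic,vgwn] add [jka,add,tzw] -> 5 lines: yyi jka add tzw smlz
Hunk 3: at line 1 remove [add] add [visrt] -> 5 lines: yyi jka visrt tzw smlz
Hunk 4: at line 1 remove [visrt] add [tbyyn] -> 5 lines: yyi jka tbyyn tzw smlz
Final line count: 5

Answer: 5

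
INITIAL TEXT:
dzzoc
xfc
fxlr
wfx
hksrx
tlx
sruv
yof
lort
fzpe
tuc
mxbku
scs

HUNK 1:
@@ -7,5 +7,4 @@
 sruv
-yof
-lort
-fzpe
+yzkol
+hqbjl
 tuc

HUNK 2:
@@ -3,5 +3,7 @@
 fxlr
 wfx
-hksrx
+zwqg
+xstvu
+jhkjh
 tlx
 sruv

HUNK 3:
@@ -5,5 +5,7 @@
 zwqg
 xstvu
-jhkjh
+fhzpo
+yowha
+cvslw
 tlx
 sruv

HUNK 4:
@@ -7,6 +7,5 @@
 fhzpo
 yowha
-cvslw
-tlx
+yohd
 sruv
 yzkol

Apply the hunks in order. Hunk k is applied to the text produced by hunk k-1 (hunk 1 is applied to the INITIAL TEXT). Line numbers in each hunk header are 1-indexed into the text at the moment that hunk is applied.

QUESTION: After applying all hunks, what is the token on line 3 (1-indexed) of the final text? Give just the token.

Hunk 1: at line 7 remove [yof,lort,fzpe] add [yzkol,hqbjl] -> 12 lines: dzzoc xfc fxlr wfx hksrx tlx sruv yzkol hqbjl tuc mxbku scs
Hunk 2: at line 3 remove [hksrx] add [zwqg,xstvu,jhkjh] -> 14 lines: dzzoc xfc fxlr wfx zwqg xstvu jhkjh tlx sruv yzkol hqbjl tuc mxbku scs
Hunk 3: at line 5 remove [jhkjh] add [fhzpo,yowha,cvslw] -> 16 lines: dzzoc xfc fxlr wfx zwqg xstvu fhzpo yowha cvslw tlx sruv yzkol hqbjl tuc mxbku scs
Hunk 4: at line 7 remove [cvslw,tlx] add [yohd] -> 15 lines: dzzoc xfc fxlr wfx zwqg xstvu fhzpo yowha yohd sruv yzkol hqbjl tuc mxbku scs
Final line 3: fxlr

Answer: fxlr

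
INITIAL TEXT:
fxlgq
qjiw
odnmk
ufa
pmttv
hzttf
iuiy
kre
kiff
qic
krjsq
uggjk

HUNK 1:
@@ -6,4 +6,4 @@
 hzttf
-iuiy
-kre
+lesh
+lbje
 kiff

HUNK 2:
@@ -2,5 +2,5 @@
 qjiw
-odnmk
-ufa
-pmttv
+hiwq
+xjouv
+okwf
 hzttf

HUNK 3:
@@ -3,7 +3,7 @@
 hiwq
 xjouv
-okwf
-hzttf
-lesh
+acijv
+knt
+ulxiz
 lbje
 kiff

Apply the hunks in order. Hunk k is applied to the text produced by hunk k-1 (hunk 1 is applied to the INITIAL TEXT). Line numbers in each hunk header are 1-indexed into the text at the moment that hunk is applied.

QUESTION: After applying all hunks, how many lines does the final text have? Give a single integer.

Answer: 12

Derivation:
Hunk 1: at line 6 remove [iuiy,kre] add [lesh,lbje] -> 12 lines: fxlgq qjiw odnmk ufa pmttv hzttf lesh lbje kiff qic krjsq uggjk
Hunk 2: at line 2 remove [odnmk,ufa,pmttv] add [hiwq,xjouv,okwf] -> 12 lines: fxlgq qjiw hiwq xjouv okwf hzttf lesh lbje kiff qic krjsq uggjk
Hunk 3: at line 3 remove [okwf,hzttf,lesh] add [acijv,knt,ulxiz] -> 12 lines: fxlgq qjiw hiwq xjouv acijv knt ulxiz lbje kiff qic krjsq uggjk
Final line count: 12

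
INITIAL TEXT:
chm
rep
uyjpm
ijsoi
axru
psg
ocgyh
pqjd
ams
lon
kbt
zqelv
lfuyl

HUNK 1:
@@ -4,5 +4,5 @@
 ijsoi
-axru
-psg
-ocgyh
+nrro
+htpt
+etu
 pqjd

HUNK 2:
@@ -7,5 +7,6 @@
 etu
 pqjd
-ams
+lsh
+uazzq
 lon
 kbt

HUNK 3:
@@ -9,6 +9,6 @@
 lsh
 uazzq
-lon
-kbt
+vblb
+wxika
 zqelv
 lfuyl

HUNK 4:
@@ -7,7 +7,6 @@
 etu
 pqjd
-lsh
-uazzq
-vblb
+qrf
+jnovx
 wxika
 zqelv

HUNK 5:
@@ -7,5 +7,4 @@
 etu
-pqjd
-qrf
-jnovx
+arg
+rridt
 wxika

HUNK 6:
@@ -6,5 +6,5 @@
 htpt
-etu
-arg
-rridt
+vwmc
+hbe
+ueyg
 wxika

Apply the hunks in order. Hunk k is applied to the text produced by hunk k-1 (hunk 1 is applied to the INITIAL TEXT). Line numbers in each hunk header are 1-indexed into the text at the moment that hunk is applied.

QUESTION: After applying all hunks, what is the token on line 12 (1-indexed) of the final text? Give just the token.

Answer: lfuyl

Derivation:
Hunk 1: at line 4 remove [axru,psg,ocgyh] add [nrro,htpt,etu] -> 13 lines: chm rep uyjpm ijsoi nrro htpt etu pqjd ams lon kbt zqelv lfuyl
Hunk 2: at line 7 remove [ams] add [lsh,uazzq] -> 14 lines: chm rep uyjpm ijsoi nrro htpt etu pqjd lsh uazzq lon kbt zqelv lfuyl
Hunk 3: at line 9 remove [lon,kbt] add [vblb,wxika] -> 14 lines: chm rep uyjpm ijsoi nrro htpt etu pqjd lsh uazzq vblb wxika zqelv lfuyl
Hunk 4: at line 7 remove [lsh,uazzq,vblb] add [qrf,jnovx] -> 13 lines: chm rep uyjpm ijsoi nrro htpt etu pqjd qrf jnovx wxika zqelv lfuyl
Hunk 5: at line 7 remove [pqjd,qrf,jnovx] add [arg,rridt] -> 12 lines: chm rep uyjpm ijsoi nrro htpt etu arg rridt wxika zqelv lfuyl
Hunk 6: at line 6 remove [etu,arg,rridt] add [vwmc,hbe,ueyg] -> 12 lines: chm rep uyjpm ijsoi nrro htpt vwmc hbe ueyg wxika zqelv lfuyl
Final line 12: lfuyl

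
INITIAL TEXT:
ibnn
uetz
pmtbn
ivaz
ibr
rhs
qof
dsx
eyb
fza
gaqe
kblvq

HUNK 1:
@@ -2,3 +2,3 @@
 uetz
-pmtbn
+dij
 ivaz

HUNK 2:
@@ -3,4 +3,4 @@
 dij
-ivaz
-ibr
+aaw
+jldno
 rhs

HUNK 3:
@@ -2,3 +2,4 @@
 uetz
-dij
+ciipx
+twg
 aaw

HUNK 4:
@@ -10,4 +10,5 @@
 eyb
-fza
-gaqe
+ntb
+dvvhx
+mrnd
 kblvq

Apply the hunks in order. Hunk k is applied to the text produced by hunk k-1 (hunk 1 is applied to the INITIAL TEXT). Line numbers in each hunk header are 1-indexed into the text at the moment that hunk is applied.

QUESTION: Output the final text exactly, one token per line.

Hunk 1: at line 2 remove [pmtbn] add [dij] -> 12 lines: ibnn uetz dij ivaz ibr rhs qof dsx eyb fza gaqe kblvq
Hunk 2: at line 3 remove [ivaz,ibr] add [aaw,jldno] -> 12 lines: ibnn uetz dij aaw jldno rhs qof dsx eyb fza gaqe kblvq
Hunk 3: at line 2 remove [dij] add [ciipx,twg] -> 13 lines: ibnn uetz ciipx twg aaw jldno rhs qof dsx eyb fza gaqe kblvq
Hunk 4: at line 10 remove [fza,gaqe] add [ntb,dvvhx,mrnd] -> 14 lines: ibnn uetz ciipx twg aaw jldno rhs qof dsx eyb ntb dvvhx mrnd kblvq

Answer: ibnn
uetz
ciipx
twg
aaw
jldno
rhs
qof
dsx
eyb
ntb
dvvhx
mrnd
kblvq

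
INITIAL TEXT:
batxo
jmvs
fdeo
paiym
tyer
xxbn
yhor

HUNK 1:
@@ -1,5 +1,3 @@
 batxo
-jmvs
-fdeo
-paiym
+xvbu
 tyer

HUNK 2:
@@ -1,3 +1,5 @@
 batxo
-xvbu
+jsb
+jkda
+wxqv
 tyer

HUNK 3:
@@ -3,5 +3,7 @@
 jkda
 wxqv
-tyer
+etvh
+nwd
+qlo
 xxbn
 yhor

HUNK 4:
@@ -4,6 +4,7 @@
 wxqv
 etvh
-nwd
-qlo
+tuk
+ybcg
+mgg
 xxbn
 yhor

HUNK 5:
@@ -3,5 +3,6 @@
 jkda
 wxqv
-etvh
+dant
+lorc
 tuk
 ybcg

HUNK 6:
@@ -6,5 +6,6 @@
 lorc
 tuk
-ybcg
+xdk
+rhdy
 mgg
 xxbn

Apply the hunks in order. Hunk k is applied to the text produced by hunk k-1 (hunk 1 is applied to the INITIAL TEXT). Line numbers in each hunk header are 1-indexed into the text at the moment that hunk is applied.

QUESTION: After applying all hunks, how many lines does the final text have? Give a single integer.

Hunk 1: at line 1 remove [jmvs,fdeo,paiym] add [xvbu] -> 5 lines: batxo xvbu tyer xxbn yhor
Hunk 2: at line 1 remove [xvbu] add [jsb,jkda,wxqv] -> 7 lines: batxo jsb jkda wxqv tyer xxbn yhor
Hunk 3: at line 3 remove [tyer] add [etvh,nwd,qlo] -> 9 lines: batxo jsb jkda wxqv etvh nwd qlo xxbn yhor
Hunk 4: at line 4 remove [nwd,qlo] add [tuk,ybcg,mgg] -> 10 lines: batxo jsb jkda wxqv etvh tuk ybcg mgg xxbn yhor
Hunk 5: at line 3 remove [etvh] add [dant,lorc] -> 11 lines: batxo jsb jkda wxqv dant lorc tuk ybcg mgg xxbn yhor
Hunk 6: at line 6 remove [ybcg] add [xdk,rhdy] -> 12 lines: batxo jsb jkda wxqv dant lorc tuk xdk rhdy mgg xxbn yhor
Final line count: 12

Answer: 12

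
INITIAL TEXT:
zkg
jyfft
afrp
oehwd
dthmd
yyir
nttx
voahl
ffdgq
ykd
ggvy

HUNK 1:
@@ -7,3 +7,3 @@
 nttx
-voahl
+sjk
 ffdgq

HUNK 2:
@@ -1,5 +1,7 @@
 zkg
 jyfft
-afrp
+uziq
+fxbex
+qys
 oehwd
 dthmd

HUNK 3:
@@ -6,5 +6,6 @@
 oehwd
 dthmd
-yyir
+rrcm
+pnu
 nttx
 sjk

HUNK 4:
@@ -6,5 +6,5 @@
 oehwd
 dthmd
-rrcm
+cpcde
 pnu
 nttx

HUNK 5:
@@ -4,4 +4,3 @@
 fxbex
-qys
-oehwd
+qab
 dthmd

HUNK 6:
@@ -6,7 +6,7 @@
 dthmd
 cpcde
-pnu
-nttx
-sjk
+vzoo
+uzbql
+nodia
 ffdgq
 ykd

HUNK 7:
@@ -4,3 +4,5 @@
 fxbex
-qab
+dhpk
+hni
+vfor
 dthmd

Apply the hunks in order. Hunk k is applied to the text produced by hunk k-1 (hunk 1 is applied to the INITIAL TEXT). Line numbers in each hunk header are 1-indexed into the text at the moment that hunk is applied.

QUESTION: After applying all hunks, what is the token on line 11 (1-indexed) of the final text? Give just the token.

Hunk 1: at line 7 remove [voahl] add [sjk] -> 11 lines: zkg jyfft afrp oehwd dthmd yyir nttx sjk ffdgq ykd ggvy
Hunk 2: at line 1 remove [afrp] add [uziq,fxbex,qys] -> 13 lines: zkg jyfft uziq fxbex qys oehwd dthmd yyir nttx sjk ffdgq ykd ggvy
Hunk 3: at line 6 remove [yyir] add [rrcm,pnu] -> 14 lines: zkg jyfft uziq fxbex qys oehwd dthmd rrcm pnu nttx sjk ffdgq ykd ggvy
Hunk 4: at line 6 remove [rrcm] add [cpcde] -> 14 lines: zkg jyfft uziq fxbex qys oehwd dthmd cpcde pnu nttx sjk ffdgq ykd ggvy
Hunk 5: at line 4 remove [qys,oehwd] add [qab] -> 13 lines: zkg jyfft uziq fxbex qab dthmd cpcde pnu nttx sjk ffdgq ykd ggvy
Hunk 6: at line 6 remove [pnu,nttx,sjk] add [vzoo,uzbql,nodia] -> 13 lines: zkg jyfft uziq fxbex qab dthmd cpcde vzoo uzbql nodia ffdgq ykd ggvy
Hunk 7: at line 4 remove [qab] add [dhpk,hni,vfor] -> 15 lines: zkg jyfft uziq fxbex dhpk hni vfor dthmd cpcde vzoo uzbql nodia ffdgq ykd ggvy
Final line 11: uzbql

Answer: uzbql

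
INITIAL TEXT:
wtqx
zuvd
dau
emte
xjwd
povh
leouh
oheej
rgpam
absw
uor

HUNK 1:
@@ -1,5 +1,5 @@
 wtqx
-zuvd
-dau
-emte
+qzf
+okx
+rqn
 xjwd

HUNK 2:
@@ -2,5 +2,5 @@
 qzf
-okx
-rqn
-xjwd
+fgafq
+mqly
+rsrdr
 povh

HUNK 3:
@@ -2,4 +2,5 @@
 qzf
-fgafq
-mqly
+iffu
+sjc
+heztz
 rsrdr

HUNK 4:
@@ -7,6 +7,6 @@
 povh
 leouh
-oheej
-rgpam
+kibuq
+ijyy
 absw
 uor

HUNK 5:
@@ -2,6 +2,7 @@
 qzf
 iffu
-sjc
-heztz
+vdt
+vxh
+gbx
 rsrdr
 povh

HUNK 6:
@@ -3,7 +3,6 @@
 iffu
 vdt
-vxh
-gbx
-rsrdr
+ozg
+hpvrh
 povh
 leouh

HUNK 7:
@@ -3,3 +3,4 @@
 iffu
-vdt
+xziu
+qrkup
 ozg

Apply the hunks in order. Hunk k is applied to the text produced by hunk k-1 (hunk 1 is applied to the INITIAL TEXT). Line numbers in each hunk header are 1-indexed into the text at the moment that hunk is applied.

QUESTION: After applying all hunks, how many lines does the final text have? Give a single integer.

Hunk 1: at line 1 remove [zuvd,dau,emte] add [qzf,okx,rqn] -> 11 lines: wtqx qzf okx rqn xjwd povh leouh oheej rgpam absw uor
Hunk 2: at line 2 remove [okx,rqn,xjwd] add [fgafq,mqly,rsrdr] -> 11 lines: wtqx qzf fgafq mqly rsrdr povh leouh oheej rgpam absw uor
Hunk 3: at line 2 remove [fgafq,mqly] add [iffu,sjc,heztz] -> 12 lines: wtqx qzf iffu sjc heztz rsrdr povh leouh oheej rgpam absw uor
Hunk 4: at line 7 remove [oheej,rgpam] add [kibuq,ijyy] -> 12 lines: wtqx qzf iffu sjc heztz rsrdr povh leouh kibuq ijyy absw uor
Hunk 5: at line 2 remove [sjc,heztz] add [vdt,vxh,gbx] -> 13 lines: wtqx qzf iffu vdt vxh gbx rsrdr povh leouh kibuq ijyy absw uor
Hunk 6: at line 3 remove [vxh,gbx,rsrdr] add [ozg,hpvrh] -> 12 lines: wtqx qzf iffu vdt ozg hpvrh povh leouh kibuq ijyy absw uor
Hunk 7: at line 3 remove [vdt] add [xziu,qrkup] -> 13 lines: wtqx qzf iffu xziu qrkup ozg hpvrh povh leouh kibuq ijyy absw uor
Final line count: 13

Answer: 13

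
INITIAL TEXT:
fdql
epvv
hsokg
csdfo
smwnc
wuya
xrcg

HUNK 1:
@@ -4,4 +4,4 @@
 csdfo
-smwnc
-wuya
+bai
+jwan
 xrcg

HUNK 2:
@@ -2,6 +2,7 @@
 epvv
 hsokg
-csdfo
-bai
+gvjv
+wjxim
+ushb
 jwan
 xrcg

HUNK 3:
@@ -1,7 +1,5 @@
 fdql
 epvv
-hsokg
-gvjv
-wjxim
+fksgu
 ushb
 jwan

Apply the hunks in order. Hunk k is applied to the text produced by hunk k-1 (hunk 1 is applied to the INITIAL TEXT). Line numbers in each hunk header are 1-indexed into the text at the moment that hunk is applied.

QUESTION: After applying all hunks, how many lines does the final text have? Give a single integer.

Hunk 1: at line 4 remove [smwnc,wuya] add [bai,jwan] -> 7 lines: fdql epvv hsokg csdfo bai jwan xrcg
Hunk 2: at line 2 remove [csdfo,bai] add [gvjv,wjxim,ushb] -> 8 lines: fdql epvv hsokg gvjv wjxim ushb jwan xrcg
Hunk 3: at line 1 remove [hsokg,gvjv,wjxim] add [fksgu] -> 6 lines: fdql epvv fksgu ushb jwan xrcg
Final line count: 6

Answer: 6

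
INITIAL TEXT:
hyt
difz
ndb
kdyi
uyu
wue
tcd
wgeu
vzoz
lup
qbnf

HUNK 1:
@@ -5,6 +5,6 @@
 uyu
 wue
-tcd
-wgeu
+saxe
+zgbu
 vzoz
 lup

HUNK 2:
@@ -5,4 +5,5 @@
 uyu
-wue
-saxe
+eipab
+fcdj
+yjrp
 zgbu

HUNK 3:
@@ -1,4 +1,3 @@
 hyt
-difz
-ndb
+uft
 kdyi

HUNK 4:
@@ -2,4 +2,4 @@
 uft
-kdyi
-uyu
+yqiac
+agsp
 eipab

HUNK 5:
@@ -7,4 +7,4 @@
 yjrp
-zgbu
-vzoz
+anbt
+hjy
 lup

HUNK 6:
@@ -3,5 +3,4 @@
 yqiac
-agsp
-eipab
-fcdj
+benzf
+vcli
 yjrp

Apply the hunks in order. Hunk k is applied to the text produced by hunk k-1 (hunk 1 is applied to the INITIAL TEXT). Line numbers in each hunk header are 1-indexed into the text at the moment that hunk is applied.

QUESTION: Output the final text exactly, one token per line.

Answer: hyt
uft
yqiac
benzf
vcli
yjrp
anbt
hjy
lup
qbnf

Derivation:
Hunk 1: at line 5 remove [tcd,wgeu] add [saxe,zgbu] -> 11 lines: hyt difz ndb kdyi uyu wue saxe zgbu vzoz lup qbnf
Hunk 2: at line 5 remove [wue,saxe] add [eipab,fcdj,yjrp] -> 12 lines: hyt difz ndb kdyi uyu eipab fcdj yjrp zgbu vzoz lup qbnf
Hunk 3: at line 1 remove [difz,ndb] add [uft] -> 11 lines: hyt uft kdyi uyu eipab fcdj yjrp zgbu vzoz lup qbnf
Hunk 4: at line 2 remove [kdyi,uyu] add [yqiac,agsp] -> 11 lines: hyt uft yqiac agsp eipab fcdj yjrp zgbu vzoz lup qbnf
Hunk 5: at line 7 remove [zgbu,vzoz] add [anbt,hjy] -> 11 lines: hyt uft yqiac agsp eipab fcdj yjrp anbt hjy lup qbnf
Hunk 6: at line 3 remove [agsp,eipab,fcdj] add [benzf,vcli] -> 10 lines: hyt uft yqiac benzf vcli yjrp anbt hjy lup qbnf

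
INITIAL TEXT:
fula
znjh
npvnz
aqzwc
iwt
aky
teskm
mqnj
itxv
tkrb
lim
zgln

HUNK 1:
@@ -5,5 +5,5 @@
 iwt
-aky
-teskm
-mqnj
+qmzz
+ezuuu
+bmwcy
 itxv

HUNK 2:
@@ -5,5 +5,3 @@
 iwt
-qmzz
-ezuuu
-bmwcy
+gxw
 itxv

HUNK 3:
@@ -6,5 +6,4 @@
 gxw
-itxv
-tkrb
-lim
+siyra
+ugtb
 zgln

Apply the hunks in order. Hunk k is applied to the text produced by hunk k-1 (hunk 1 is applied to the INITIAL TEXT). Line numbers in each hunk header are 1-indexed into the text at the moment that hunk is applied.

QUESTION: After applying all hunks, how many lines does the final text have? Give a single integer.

Answer: 9

Derivation:
Hunk 1: at line 5 remove [aky,teskm,mqnj] add [qmzz,ezuuu,bmwcy] -> 12 lines: fula znjh npvnz aqzwc iwt qmzz ezuuu bmwcy itxv tkrb lim zgln
Hunk 2: at line 5 remove [qmzz,ezuuu,bmwcy] add [gxw] -> 10 lines: fula znjh npvnz aqzwc iwt gxw itxv tkrb lim zgln
Hunk 3: at line 6 remove [itxv,tkrb,lim] add [siyra,ugtb] -> 9 lines: fula znjh npvnz aqzwc iwt gxw siyra ugtb zgln
Final line count: 9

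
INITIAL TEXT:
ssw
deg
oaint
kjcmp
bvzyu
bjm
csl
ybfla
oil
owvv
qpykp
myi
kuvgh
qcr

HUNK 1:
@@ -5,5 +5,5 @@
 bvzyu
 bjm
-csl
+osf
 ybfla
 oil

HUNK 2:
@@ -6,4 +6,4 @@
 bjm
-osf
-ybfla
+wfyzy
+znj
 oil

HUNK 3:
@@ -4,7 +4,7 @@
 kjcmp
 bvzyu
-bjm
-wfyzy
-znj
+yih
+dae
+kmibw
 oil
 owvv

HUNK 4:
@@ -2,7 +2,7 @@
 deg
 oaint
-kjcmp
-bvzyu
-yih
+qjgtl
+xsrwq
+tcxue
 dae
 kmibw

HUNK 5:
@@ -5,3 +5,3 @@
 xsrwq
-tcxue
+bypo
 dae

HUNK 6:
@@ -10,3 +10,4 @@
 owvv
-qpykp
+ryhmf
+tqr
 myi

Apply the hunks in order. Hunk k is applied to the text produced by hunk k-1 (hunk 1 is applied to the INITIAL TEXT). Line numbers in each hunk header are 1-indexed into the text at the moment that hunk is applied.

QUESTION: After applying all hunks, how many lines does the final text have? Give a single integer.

Answer: 15

Derivation:
Hunk 1: at line 5 remove [csl] add [osf] -> 14 lines: ssw deg oaint kjcmp bvzyu bjm osf ybfla oil owvv qpykp myi kuvgh qcr
Hunk 2: at line 6 remove [osf,ybfla] add [wfyzy,znj] -> 14 lines: ssw deg oaint kjcmp bvzyu bjm wfyzy znj oil owvv qpykp myi kuvgh qcr
Hunk 3: at line 4 remove [bjm,wfyzy,znj] add [yih,dae,kmibw] -> 14 lines: ssw deg oaint kjcmp bvzyu yih dae kmibw oil owvv qpykp myi kuvgh qcr
Hunk 4: at line 2 remove [kjcmp,bvzyu,yih] add [qjgtl,xsrwq,tcxue] -> 14 lines: ssw deg oaint qjgtl xsrwq tcxue dae kmibw oil owvv qpykp myi kuvgh qcr
Hunk 5: at line 5 remove [tcxue] add [bypo] -> 14 lines: ssw deg oaint qjgtl xsrwq bypo dae kmibw oil owvv qpykp myi kuvgh qcr
Hunk 6: at line 10 remove [qpykp] add [ryhmf,tqr] -> 15 lines: ssw deg oaint qjgtl xsrwq bypo dae kmibw oil owvv ryhmf tqr myi kuvgh qcr
Final line count: 15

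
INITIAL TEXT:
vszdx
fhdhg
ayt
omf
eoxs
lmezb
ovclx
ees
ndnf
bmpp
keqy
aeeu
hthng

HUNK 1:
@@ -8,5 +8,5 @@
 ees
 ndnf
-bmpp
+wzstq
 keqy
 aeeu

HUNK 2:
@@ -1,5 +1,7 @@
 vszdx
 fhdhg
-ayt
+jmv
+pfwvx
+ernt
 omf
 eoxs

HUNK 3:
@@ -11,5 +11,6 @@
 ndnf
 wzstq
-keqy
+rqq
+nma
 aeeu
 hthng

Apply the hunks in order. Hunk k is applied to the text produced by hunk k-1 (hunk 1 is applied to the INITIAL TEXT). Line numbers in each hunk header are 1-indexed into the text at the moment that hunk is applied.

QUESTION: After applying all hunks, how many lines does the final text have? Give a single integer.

Answer: 16

Derivation:
Hunk 1: at line 8 remove [bmpp] add [wzstq] -> 13 lines: vszdx fhdhg ayt omf eoxs lmezb ovclx ees ndnf wzstq keqy aeeu hthng
Hunk 2: at line 1 remove [ayt] add [jmv,pfwvx,ernt] -> 15 lines: vszdx fhdhg jmv pfwvx ernt omf eoxs lmezb ovclx ees ndnf wzstq keqy aeeu hthng
Hunk 3: at line 11 remove [keqy] add [rqq,nma] -> 16 lines: vszdx fhdhg jmv pfwvx ernt omf eoxs lmezb ovclx ees ndnf wzstq rqq nma aeeu hthng
Final line count: 16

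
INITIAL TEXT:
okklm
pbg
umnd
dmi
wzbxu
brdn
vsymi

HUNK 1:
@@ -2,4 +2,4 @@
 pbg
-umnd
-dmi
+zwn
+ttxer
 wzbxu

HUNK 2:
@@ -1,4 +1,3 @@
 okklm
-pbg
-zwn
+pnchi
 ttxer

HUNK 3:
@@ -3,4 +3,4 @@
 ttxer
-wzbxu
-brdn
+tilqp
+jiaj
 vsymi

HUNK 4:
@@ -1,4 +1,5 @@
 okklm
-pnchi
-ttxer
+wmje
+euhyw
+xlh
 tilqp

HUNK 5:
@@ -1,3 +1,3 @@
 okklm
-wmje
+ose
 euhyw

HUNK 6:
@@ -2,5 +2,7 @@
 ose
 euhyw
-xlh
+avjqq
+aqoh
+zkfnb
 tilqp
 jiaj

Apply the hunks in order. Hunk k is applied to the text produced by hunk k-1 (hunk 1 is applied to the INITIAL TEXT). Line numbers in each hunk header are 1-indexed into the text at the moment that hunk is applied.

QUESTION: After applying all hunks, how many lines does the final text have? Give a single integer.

Answer: 9

Derivation:
Hunk 1: at line 2 remove [umnd,dmi] add [zwn,ttxer] -> 7 lines: okklm pbg zwn ttxer wzbxu brdn vsymi
Hunk 2: at line 1 remove [pbg,zwn] add [pnchi] -> 6 lines: okklm pnchi ttxer wzbxu brdn vsymi
Hunk 3: at line 3 remove [wzbxu,brdn] add [tilqp,jiaj] -> 6 lines: okklm pnchi ttxer tilqp jiaj vsymi
Hunk 4: at line 1 remove [pnchi,ttxer] add [wmje,euhyw,xlh] -> 7 lines: okklm wmje euhyw xlh tilqp jiaj vsymi
Hunk 5: at line 1 remove [wmje] add [ose] -> 7 lines: okklm ose euhyw xlh tilqp jiaj vsymi
Hunk 6: at line 2 remove [xlh] add [avjqq,aqoh,zkfnb] -> 9 lines: okklm ose euhyw avjqq aqoh zkfnb tilqp jiaj vsymi
Final line count: 9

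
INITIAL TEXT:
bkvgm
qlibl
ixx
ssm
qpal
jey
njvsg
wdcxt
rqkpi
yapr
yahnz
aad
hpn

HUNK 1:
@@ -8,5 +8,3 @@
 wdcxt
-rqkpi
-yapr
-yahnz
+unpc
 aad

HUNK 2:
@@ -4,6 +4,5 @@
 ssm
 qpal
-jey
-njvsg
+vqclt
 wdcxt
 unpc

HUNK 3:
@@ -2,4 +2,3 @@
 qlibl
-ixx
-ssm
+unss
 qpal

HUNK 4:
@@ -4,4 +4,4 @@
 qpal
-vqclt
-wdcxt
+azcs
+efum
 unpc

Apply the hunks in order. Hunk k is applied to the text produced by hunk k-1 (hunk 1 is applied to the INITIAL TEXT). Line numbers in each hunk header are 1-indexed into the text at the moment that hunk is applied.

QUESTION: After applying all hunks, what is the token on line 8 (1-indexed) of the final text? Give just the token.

Answer: aad

Derivation:
Hunk 1: at line 8 remove [rqkpi,yapr,yahnz] add [unpc] -> 11 lines: bkvgm qlibl ixx ssm qpal jey njvsg wdcxt unpc aad hpn
Hunk 2: at line 4 remove [jey,njvsg] add [vqclt] -> 10 lines: bkvgm qlibl ixx ssm qpal vqclt wdcxt unpc aad hpn
Hunk 3: at line 2 remove [ixx,ssm] add [unss] -> 9 lines: bkvgm qlibl unss qpal vqclt wdcxt unpc aad hpn
Hunk 4: at line 4 remove [vqclt,wdcxt] add [azcs,efum] -> 9 lines: bkvgm qlibl unss qpal azcs efum unpc aad hpn
Final line 8: aad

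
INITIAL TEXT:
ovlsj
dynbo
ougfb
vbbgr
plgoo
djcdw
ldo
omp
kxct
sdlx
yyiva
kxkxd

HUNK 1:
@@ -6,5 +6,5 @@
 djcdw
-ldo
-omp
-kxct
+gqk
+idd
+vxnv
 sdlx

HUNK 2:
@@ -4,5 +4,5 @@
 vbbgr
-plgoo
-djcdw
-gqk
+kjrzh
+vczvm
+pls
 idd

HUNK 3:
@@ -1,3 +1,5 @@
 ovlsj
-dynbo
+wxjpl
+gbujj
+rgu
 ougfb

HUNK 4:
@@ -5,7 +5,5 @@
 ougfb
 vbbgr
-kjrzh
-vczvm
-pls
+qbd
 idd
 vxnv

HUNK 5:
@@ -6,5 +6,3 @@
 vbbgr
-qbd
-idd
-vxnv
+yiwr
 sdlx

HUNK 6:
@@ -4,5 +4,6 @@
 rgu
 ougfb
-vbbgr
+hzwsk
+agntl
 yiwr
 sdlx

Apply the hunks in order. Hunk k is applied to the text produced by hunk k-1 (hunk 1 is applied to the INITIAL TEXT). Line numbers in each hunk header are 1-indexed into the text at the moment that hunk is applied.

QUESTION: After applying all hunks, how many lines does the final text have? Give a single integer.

Hunk 1: at line 6 remove [ldo,omp,kxct] add [gqk,idd,vxnv] -> 12 lines: ovlsj dynbo ougfb vbbgr plgoo djcdw gqk idd vxnv sdlx yyiva kxkxd
Hunk 2: at line 4 remove [plgoo,djcdw,gqk] add [kjrzh,vczvm,pls] -> 12 lines: ovlsj dynbo ougfb vbbgr kjrzh vczvm pls idd vxnv sdlx yyiva kxkxd
Hunk 3: at line 1 remove [dynbo] add [wxjpl,gbujj,rgu] -> 14 lines: ovlsj wxjpl gbujj rgu ougfb vbbgr kjrzh vczvm pls idd vxnv sdlx yyiva kxkxd
Hunk 4: at line 5 remove [kjrzh,vczvm,pls] add [qbd] -> 12 lines: ovlsj wxjpl gbujj rgu ougfb vbbgr qbd idd vxnv sdlx yyiva kxkxd
Hunk 5: at line 6 remove [qbd,idd,vxnv] add [yiwr] -> 10 lines: ovlsj wxjpl gbujj rgu ougfb vbbgr yiwr sdlx yyiva kxkxd
Hunk 6: at line 4 remove [vbbgr] add [hzwsk,agntl] -> 11 lines: ovlsj wxjpl gbujj rgu ougfb hzwsk agntl yiwr sdlx yyiva kxkxd
Final line count: 11

Answer: 11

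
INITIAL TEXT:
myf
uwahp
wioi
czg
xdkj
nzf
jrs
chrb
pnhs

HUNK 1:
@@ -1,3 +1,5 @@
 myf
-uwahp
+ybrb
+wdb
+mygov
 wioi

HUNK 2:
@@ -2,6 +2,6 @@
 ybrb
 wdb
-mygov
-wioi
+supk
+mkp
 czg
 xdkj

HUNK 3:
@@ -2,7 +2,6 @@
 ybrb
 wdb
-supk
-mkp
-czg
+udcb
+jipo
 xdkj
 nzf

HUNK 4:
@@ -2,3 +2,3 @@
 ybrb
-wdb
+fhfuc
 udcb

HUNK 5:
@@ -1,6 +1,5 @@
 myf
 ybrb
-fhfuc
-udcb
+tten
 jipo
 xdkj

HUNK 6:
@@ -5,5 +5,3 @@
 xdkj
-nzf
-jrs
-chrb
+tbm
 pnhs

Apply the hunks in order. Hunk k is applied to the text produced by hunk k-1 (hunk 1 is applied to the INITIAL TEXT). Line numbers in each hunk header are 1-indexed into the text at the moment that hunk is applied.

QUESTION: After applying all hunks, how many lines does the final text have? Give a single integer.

Answer: 7

Derivation:
Hunk 1: at line 1 remove [uwahp] add [ybrb,wdb,mygov] -> 11 lines: myf ybrb wdb mygov wioi czg xdkj nzf jrs chrb pnhs
Hunk 2: at line 2 remove [mygov,wioi] add [supk,mkp] -> 11 lines: myf ybrb wdb supk mkp czg xdkj nzf jrs chrb pnhs
Hunk 3: at line 2 remove [supk,mkp,czg] add [udcb,jipo] -> 10 lines: myf ybrb wdb udcb jipo xdkj nzf jrs chrb pnhs
Hunk 4: at line 2 remove [wdb] add [fhfuc] -> 10 lines: myf ybrb fhfuc udcb jipo xdkj nzf jrs chrb pnhs
Hunk 5: at line 1 remove [fhfuc,udcb] add [tten] -> 9 lines: myf ybrb tten jipo xdkj nzf jrs chrb pnhs
Hunk 6: at line 5 remove [nzf,jrs,chrb] add [tbm] -> 7 lines: myf ybrb tten jipo xdkj tbm pnhs
Final line count: 7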